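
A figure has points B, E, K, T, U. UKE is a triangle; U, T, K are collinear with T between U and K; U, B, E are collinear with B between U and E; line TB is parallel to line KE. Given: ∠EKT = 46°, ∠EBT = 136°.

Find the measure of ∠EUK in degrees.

∠EUK = 90°

1. ∠EKU = 46°  [T on ray KU]
2. ∠TBU = 44°  [linear pair at B on UE]
3. ∠BTU = 46°  [TB∥KE, corresponding at T]
4. ∠BUT = 90°  [△UTB]
5. ∠EUK = 90°  [T on UK, B on UE]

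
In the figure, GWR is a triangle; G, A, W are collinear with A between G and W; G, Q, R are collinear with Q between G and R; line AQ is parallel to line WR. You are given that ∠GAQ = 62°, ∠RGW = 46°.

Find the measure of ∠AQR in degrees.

∠AQR = 108°

1. ∠GWR = 62°  [AQ∥WR, corresponding at A]
2. ∠GRW = 72°  [△GWR]
3. ∠AQG = 72°  [AQ∥WR, corresponding at Q]
4. ∠AQR = 108°  [linear pair at Q on GR]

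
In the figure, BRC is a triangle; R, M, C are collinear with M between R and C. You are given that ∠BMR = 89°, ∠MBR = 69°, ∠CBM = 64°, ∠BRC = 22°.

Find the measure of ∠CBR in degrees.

1. ∠BMC = 91°  [linear pair at M on RC]
2. ∠BCM = 25°  [△BMC]
3. ∠BCR = 25°  [M on ray CR]
4. ∠CBR = 133°  [△BRC]

∠CBR = 133°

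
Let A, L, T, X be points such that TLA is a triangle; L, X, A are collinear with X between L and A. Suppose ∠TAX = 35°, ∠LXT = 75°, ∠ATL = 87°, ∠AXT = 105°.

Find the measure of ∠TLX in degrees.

1. ∠LAT = 35°  [X on ray AL]
2. ∠ALT = 58°  [△TLA]
3. ∠TLX = 58°  [X on ray LA]

∠TLX = 58°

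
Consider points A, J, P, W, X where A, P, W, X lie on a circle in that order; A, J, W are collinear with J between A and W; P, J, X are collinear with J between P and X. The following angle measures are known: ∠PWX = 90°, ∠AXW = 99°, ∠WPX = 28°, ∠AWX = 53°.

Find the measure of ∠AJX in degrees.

1. ∠PAX = 90°  [cyclic APWX, opposite ∠A+∠W]
2. ∠WAX = 28°  [△AWX]
3. ∠APX = 53°  [same arc AX]
4. ∠AXP = 37°  [△APX]
5. ∠AJX = 115°  [△AJX]

∠AJX = 115°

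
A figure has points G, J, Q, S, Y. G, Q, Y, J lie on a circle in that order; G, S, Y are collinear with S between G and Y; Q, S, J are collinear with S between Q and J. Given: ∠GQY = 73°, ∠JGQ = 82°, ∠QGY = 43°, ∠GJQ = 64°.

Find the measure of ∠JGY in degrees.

1. ∠JYQ = 98°  [cyclic GQYJ, opposite ∠G+∠Y]
2. ∠QJY = 43°  [same arc QY]
3. ∠JQY = 39°  [△QYJ]
4. ∠JGY = 39°  [same arc YJ]

∠JGY = 39°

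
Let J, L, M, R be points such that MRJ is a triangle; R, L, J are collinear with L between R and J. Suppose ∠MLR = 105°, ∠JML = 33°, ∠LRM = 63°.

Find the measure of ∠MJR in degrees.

∠MJR = 72°

1. ∠JLM = 75°  [linear pair at L on RJ]
2. ∠LJM = 72°  [△MLJ]
3. ∠MJR = 72°  [L on ray JR]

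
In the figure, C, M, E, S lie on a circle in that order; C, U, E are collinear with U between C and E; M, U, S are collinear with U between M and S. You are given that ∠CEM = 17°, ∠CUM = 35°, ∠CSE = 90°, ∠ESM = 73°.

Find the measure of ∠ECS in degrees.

∠ECS = 18°

1. ∠EUS = 35°  [vertical angles at U]
2. ∠CES = 72°  [△EUS]
3. ∠ECS = 18°  [△CES]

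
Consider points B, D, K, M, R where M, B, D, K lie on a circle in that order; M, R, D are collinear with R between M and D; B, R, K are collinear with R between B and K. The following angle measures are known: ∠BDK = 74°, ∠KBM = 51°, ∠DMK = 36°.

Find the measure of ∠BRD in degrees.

∠BRD = 121°

1. ∠BMK = 106°  [cyclic MBDK, opposite ∠M+∠D]
2. ∠BKM = 23°  [△MBK]
3. ∠DBK = 36°  [same arc DK]
4. ∠BDM = 23°  [same arc MB]
5. ∠BRD = 121°  [△BRD]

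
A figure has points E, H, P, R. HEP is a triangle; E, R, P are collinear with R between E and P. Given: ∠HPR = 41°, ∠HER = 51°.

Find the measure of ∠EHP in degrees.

1. ∠EPH = 41°  [R on ray PE]
2. ∠HEP = 51°  [R on ray EP]
3. ∠EHP = 88°  [△HEP]

∠EHP = 88°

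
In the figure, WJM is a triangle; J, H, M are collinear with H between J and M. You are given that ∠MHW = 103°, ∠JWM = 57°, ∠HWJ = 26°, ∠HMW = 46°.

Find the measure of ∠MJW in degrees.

1. ∠JHW = 77°  [linear pair at H on JM]
2. ∠HJW = 77°  [△WJH]
3. ∠MJW = 77°  [H on ray JM]

∠MJW = 77°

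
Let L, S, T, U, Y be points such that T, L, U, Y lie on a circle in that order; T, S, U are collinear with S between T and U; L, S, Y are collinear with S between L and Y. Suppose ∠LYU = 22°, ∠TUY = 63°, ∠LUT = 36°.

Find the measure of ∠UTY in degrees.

1. ∠USY = 95°  [△USY]
2. ∠LYT = 36°  [same arc TL]
3. ∠TSY = 85°  [linear pair at S on TU]
4. ∠UTY = 59°  [△TSY]

∠UTY = 59°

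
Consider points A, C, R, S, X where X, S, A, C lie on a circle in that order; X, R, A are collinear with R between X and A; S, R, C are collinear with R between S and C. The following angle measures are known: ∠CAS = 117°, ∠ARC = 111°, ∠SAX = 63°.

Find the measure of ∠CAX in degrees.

∠CAX = 54°

1. ∠CXS = 63°  [cyclic XSAC, opposite ∠X+∠A]
2. ∠SCX = 63°  [same arc XS]
3. ∠CSX = 54°  [△XSC]
4. ∠CAX = 54°  [same arc XC]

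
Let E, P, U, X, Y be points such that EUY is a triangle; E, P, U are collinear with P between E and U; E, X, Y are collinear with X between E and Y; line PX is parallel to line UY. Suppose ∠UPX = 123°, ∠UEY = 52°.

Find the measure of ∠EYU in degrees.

∠EYU = 71°

1. ∠EPX = 57°  [linear pair at P on EU]
2. ∠PEX = 52°  [P on EU, X on EY]
3. ∠EXP = 71°  [△EPX]
4. ∠EYU = 71°  [PX∥UY, corresponding at X]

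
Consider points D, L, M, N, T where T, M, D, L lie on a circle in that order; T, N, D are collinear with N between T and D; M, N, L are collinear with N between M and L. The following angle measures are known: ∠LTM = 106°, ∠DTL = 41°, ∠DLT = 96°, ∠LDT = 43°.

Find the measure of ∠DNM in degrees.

1. ∠DML = 41°  [same arc DL]
2. ∠LMT = 43°  [same arc TL]
3. ∠MLT = 31°  [△TML]
4. ∠MDT = 31°  [same arc TM]
5. ∠DNM = 108°  [△MND]

∠DNM = 108°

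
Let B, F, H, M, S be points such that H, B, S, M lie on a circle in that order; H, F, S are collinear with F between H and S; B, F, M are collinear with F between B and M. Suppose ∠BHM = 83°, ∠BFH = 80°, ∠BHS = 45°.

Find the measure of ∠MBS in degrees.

1. ∠BSM = 97°  [cyclic HBSM, opposite ∠H+∠S]
2. ∠BMS = 45°  [same arc BS]
3. ∠MBS = 38°  [△BSM]

∠MBS = 38°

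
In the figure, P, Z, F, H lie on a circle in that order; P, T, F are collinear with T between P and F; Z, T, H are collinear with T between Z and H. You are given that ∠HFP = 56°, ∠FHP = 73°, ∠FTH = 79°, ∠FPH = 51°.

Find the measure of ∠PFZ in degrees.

1. ∠HZP = 56°  [same arc PH]
2. ∠FZP = 107°  [cyclic PZFH, opposite ∠Z+∠H]
3. ∠PTZ = 79°  [vertical angles at T]
4. ∠FPZ = 45°  [△PTZ]
5. ∠PFZ = 28°  [△PZF]

∠PFZ = 28°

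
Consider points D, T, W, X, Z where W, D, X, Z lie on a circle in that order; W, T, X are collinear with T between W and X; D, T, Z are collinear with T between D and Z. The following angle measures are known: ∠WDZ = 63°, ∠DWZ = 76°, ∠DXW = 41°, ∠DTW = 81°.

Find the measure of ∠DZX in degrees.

1. ∠WXZ = 63°  [same arc WZ]
2. ∠XTZ = 81°  [vertical angles at T]
3. ∠DZX = 36°  [△XTZ]

∠DZX = 36°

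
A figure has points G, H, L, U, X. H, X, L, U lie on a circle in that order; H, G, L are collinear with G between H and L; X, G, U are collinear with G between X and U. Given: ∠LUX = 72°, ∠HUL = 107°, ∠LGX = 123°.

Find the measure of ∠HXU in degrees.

∠HXU = 51°

1. ∠LHX = 72°  [same arc XL]
2. ∠HGX = 57°  [linear pair at G on HL]
3. ∠HXU = 51°  [△HGX]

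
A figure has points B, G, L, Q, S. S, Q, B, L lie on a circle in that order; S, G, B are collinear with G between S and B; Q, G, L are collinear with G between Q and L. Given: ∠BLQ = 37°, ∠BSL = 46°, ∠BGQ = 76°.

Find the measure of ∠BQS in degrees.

∠BQS = 85°

1. ∠BSQ = 37°  [same arc QB]
2. ∠BQL = 46°  [same arc BL]
3. ∠QBS = 58°  [△QGB]
4. ∠BQS = 85°  [△SQB]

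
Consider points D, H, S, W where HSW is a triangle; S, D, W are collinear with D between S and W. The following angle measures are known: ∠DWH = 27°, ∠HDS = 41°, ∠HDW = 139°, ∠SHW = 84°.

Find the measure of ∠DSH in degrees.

∠DSH = 69°

1. ∠HWS = 27°  [D on ray WS]
2. ∠HSW = 69°  [△HSW]
3. ∠DSH = 69°  [D on ray SW]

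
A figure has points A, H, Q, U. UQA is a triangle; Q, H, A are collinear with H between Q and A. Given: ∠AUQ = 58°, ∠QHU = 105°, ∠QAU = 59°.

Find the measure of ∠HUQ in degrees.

1. ∠AQU = 63°  [△UQA]
2. ∠HQU = 63°  [H on ray QA]
3. ∠HUQ = 12°  [△UQH]

∠HUQ = 12°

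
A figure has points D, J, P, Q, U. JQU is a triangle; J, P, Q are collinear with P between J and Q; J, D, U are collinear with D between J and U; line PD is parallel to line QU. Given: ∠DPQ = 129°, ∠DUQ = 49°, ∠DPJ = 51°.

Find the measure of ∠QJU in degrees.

∠QJU = 80°

1. ∠JUQ = 49°  [D on ray UJ]
2. ∠JQU = 51°  [PD∥QU, corresponding at P]
3. ∠QJU = 80°  [△JQU]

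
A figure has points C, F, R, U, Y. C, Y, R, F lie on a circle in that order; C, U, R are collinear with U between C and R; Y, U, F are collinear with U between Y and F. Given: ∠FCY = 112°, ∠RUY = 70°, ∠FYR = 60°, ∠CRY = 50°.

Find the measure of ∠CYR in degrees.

1. ∠FRY = 68°  [cyclic CYRF, opposite ∠C+∠R]
2. ∠RFY = 52°  [△YRF]
3. ∠RCY = 52°  [same arc YR]
4. ∠CYR = 78°  [△CYR]

∠CYR = 78°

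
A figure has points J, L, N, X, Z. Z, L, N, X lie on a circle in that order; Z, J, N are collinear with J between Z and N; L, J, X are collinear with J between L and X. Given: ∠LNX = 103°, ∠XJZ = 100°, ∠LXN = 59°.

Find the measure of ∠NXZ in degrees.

∠NXZ = 121°

1. ∠NLX = 18°  [△LNX]
2. ∠NJX = 80°  [linear pair at J on ZN]
3. ∠XNZ = 41°  [△NJX]
4. ∠NZX = 18°  [same arc NX]
5. ∠NXZ = 121°  [△ZNX]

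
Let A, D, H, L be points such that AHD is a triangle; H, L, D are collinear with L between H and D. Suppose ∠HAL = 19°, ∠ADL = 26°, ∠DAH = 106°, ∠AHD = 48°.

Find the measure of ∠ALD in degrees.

1. ∠AHL = 48°  [L on ray HD]
2. ∠ALH = 113°  [△AHL]
3. ∠ALD = 67°  [linear pair at L on HD]

∠ALD = 67°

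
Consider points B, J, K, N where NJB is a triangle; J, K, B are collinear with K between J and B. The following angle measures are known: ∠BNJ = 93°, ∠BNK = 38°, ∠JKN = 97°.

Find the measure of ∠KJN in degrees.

∠KJN = 28°

1. ∠BKN = 83°  [linear pair at K on JB]
2. ∠KBN = 59°  [△NKB]
3. ∠JBN = 59°  [K on ray BJ]
4. ∠BJN = 28°  [△NJB]
5. ∠KJN = 28°  [K on ray JB]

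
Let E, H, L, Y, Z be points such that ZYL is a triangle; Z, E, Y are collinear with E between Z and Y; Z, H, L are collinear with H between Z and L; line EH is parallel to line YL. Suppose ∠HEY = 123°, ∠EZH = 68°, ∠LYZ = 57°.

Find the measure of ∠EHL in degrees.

1. ∠HEZ = 57°  [linear pair at E on ZY]
2. ∠EHZ = 55°  [△ZEH]
3. ∠EHL = 125°  [linear pair at H on ZL]

∠EHL = 125°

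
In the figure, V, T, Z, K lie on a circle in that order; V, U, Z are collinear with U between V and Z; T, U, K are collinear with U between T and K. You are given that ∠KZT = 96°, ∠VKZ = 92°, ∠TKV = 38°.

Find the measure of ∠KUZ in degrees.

∠KUZ = 68°

1. ∠KVT = 84°  [cyclic VTZK, opposite ∠V+∠Z]
2. ∠VTZ = 88°  [cyclic VTZK, opposite ∠T+∠K]
3. ∠TZV = 38°  [same arc VT]
4. ∠KTV = 58°  [△VTK]
5. ∠TVZ = 54°  [△VTZ]
6. ∠KZV = 58°  [same arc VK]
7. ∠TKZ = 54°  [same arc TZ]
8. ∠KUZ = 68°  [△ZUK]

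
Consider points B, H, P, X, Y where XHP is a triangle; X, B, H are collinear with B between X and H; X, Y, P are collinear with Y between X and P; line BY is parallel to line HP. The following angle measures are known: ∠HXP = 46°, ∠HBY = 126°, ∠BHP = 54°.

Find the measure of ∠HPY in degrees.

∠HPY = 80°

1. ∠PHX = 54°  [B on ray HX]
2. ∠HPX = 80°  [△XHP]
3. ∠HPY = 80°  [Y on ray PX]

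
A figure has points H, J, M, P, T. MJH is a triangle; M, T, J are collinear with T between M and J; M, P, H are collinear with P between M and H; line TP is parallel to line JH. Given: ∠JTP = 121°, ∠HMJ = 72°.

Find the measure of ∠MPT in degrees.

∠MPT = 49°

1. ∠MTP = 59°  [linear pair at T on MJ]
2. ∠PMT = 72°  [T on MJ, P on MH]
3. ∠MPT = 49°  [△MTP]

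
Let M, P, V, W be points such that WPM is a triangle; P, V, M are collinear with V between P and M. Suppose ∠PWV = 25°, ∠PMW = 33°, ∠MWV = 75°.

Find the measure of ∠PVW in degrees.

∠PVW = 108°

1. ∠VMW = 33°  [V on ray MP]
2. ∠MVW = 72°  [△WVM]
3. ∠PVW = 108°  [linear pair at V on PM]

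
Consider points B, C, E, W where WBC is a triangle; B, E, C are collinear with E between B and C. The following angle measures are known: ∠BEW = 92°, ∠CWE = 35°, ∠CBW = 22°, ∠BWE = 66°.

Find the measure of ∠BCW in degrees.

∠BCW = 57°

1. ∠CEW = 88°  [linear pair at E on BC]
2. ∠ECW = 57°  [△WEC]
3. ∠BCW = 57°  [E on ray CB]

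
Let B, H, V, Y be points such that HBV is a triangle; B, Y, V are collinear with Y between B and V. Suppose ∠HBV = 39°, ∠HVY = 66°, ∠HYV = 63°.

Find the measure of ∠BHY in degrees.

∠BHY = 24°

1. ∠HBY = 39°  [Y on ray BV]
2. ∠BYH = 117°  [linear pair at Y on BV]
3. ∠BHY = 24°  [△HBY]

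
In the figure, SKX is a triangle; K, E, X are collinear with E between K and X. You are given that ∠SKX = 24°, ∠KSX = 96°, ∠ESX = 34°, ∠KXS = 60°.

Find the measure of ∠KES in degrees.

∠KES = 94°

1. ∠EXS = 60°  [E on ray XK]
2. ∠SEX = 86°  [△SEX]
3. ∠KES = 94°  [linear pair at E on KX]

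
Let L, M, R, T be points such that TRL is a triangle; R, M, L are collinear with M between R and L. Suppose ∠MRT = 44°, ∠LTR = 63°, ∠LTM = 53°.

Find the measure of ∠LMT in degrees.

1. ∠LRT = 44°  [M on ray RL]
2. ∠RLT = 73°  [△TRL]
3. ∠MLT = 73°  [M on ray LR]
4. ∠LMT = 54°  [△TML]

∠LMT = 54°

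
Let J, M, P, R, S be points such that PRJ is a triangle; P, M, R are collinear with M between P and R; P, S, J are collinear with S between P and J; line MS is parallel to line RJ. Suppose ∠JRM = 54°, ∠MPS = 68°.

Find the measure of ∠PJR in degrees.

∠PJR = 58°

1. ∠JRP = 54°  [M on ray RP]
2. ∠JPR = 68°  [M on PR, S on PJ]
3. ∠PJR = 58°  [△PRJ]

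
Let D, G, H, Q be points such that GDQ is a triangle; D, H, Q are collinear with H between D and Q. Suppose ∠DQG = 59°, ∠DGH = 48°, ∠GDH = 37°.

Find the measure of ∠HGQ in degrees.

∠HGQ = 36°

1. ∠GQH = 59°  [H on ray QD]
2. ∠DHG = 95°  [△GDH]
3. ∠GHQ = 85°  [linear pair at H on DQ]
4. ∠HGQ = 36°  [△GHQ]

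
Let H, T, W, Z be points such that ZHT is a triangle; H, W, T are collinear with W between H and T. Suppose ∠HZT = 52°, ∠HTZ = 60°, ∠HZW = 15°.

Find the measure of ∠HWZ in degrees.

1. ∠THZ = 68°  [△ZHT]
2. ∠WHZ = 68°  [W on ray HT]
3. ∠HWZ = 97°  [△ZHW]

∠HWZ = 97°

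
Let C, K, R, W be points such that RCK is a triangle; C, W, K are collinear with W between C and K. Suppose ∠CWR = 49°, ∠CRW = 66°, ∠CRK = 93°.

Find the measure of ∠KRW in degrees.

1. ∠RCW = 65°  [△RCW]
2. ∠KWR = 131°  [linear pair at W on CK]
3. ∠KCR = 65°  [W on ray CK]
4. ∠CKR = 22°  [△RCK]
5. ∠RKW = 22°  [W on ray KC]
6. ∠KRW = 27°  [△RWK]

∠KRW = 27°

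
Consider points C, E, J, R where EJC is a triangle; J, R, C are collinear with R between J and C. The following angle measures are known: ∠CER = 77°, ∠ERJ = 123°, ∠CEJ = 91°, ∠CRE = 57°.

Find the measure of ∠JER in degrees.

∠JER = 14°

1. ∠ECR = 46°  [△ERC]
2. ∠ECJ = 46°  [R on ray CJ]
3. ∠CJE = 43°  [△EJC]
4. ∠EJR = 43°  [R on ray JC]
5. ∠JER = 14°  [△EJR]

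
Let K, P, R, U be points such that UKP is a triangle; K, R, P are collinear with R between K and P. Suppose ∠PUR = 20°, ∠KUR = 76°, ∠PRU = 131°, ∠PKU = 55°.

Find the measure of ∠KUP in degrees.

1. ∠RPU = 29°  [△URP]
2. ∠KPU = 29°  [R on ray PK]
3. ∠KUP = 96°  [△UKP]

∠KUP = 96°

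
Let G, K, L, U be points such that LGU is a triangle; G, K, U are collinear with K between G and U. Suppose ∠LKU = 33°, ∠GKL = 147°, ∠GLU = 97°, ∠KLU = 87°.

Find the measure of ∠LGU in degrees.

1. ∠KUL = 60°  [△LKU]
2. ∠GUL = 60°  [K on ray UG]
3. ∠LGU = 23°  [△LGU]

∠LGU = 23°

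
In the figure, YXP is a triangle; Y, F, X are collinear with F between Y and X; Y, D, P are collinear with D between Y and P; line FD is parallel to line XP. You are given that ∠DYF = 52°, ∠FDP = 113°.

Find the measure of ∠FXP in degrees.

1. ∠FDY = 67°  [linear pair at D on YP]
2. ∠DFY = 61°  [△YFD]
3. ∠DFX = 119°  [linear pair at F on YX]
4. ∠FXP = 61°  [FD∥XP, co-interior at X–F]

∠FXP = 61°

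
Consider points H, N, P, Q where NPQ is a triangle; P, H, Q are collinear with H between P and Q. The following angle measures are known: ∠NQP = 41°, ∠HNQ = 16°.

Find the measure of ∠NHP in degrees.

∠NHP = 57°

1. ∠HQN = 41°  [H on ray QP]
2. ∠NHQ = 123°  [△NHQ]
3. ∠NHP = 57°  [linear pair at H on PQ]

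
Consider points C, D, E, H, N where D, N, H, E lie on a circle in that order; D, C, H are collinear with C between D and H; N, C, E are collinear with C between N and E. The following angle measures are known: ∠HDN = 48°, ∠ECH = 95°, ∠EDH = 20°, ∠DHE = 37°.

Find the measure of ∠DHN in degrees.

∠DHN = 75°

1. ∠DCN = 95°  [vertical angles at C]
2. ∠ENH = 20°  [same arc HE]
3. ∠HCN = 85°  [linear pair at C on DH]
4. ∠DHN = 75°  [△NCH]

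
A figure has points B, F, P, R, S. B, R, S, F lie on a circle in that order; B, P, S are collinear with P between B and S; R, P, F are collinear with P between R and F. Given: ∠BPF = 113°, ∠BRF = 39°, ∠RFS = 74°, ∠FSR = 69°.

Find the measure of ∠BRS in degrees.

1. ∠RPS = 113°  [vertical angles at P]
2. ∠RBS = 74°  [same arc RS]
3. ∠FRS = 37°  [△RSF]
4. ∠BSR = 30°  [△RPS]
5. ∠BRS = 76°  [△BRS]

∠BRS = 76°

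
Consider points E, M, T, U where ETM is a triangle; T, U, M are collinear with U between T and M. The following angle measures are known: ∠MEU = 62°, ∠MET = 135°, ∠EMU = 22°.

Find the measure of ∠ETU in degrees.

∠ETU = 23°

1. ∠EMT = 22°  [U on ray MT]
2. ∠ETM = 23°  [△ETM]
3. ∠ETU = 23°  [U on ray TM]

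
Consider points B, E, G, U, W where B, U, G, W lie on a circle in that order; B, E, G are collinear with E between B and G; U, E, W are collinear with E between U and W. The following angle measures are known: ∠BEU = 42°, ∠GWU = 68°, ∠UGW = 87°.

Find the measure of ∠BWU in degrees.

∠BWU = 17°

1. ∠GBU = 68°  [same arc UG]
2. ∠UBW = 93°  [cyclic BUGW, opposite ∠B+∠G]
3. ∠BUW = 70°  [△BEU]
4. ∠BWU = 17°  [△BUW]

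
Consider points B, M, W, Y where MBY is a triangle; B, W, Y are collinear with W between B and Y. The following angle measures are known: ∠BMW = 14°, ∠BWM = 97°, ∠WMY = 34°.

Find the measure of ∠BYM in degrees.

1. ∠MWY = 83°  [linear pair at W on BY]
2. ∠MYW = 63°  [△MWY]
3. ∠BYM = 63°  [W on ray YB]

∠BYM = 63°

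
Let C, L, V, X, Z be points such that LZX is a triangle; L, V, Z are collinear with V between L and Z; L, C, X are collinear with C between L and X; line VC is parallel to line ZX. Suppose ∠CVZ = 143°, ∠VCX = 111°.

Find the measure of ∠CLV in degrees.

∠CLV = 74°

1. ∠CVL = 37°  [linear pair at V on LZ]
2. ∠LCV = 69°  [linear pair at C on LX]
3. ∠CLV = 74°  [△LVC]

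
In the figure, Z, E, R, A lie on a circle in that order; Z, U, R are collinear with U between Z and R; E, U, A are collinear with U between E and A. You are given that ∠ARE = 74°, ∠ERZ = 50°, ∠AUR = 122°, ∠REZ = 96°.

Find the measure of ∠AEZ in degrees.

∠AEZ = 24°

1. ∠AZE = 106°  [cyclic ZERA, opposite ∠Z+∠R]
2. ∠EAZ = 50°  [same arc ZE]
3. ∠AEZ = 24°  [△ZEA]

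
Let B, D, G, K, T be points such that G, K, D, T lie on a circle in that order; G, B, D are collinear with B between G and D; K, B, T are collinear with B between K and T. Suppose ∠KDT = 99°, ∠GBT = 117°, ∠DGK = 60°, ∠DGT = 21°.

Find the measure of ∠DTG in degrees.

1. ∠DBT = 63°  [linear pair at B on GD]
2. ∠DTK = 60°  [same arc KD]
3. ∠GDT = 57°  [△DBT]
4. ∠DTG = 102°  [△GDT]

∠DTG = 102°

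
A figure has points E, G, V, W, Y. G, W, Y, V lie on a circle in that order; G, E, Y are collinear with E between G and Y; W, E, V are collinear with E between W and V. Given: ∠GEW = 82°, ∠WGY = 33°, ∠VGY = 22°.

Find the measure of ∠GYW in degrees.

∠GYW = 60°

1. ∠WEY = 98°  [linear pair at E on GY]
2. ∠VWY = 22°  [same arc YV]
3. ∠GYW = 60°  [△WEY]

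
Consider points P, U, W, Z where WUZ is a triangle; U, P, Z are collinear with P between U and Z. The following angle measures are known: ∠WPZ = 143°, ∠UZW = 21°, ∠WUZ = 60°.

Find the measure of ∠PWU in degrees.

∠PWU = 83°

1. ∠UPW = 37°  [linear pair at P on UZ]
2. ∠PUW = 60°  [P on ray UZ]
3. ∠PWU = 83°  [△WUP]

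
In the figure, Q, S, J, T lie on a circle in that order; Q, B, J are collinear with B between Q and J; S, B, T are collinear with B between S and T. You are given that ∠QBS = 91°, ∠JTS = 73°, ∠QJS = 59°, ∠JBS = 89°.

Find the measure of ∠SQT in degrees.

∠SQT = 105°

1. ∠JQS = 73°  [same arc SJ]
2. ∠QTS = 59°  [same arc QS]
3. ∠QST = 16°  [△QBS]
4. ∠SQT = 105°  [△QST]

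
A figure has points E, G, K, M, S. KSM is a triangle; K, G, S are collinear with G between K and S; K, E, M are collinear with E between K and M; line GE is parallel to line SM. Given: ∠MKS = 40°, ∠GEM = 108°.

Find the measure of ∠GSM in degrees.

∠GSM = 68°

1. ∠EKG = 40°  [G on KS, E on KM]
2. ∠GEK = 72°  [linear pair at E on KM]
3. ∠EGK = 68°  [△KGE]
4. ∠EGS = 112°  [linear pair at G on KS]
5. ∠GSM = 68°  [GE∥SM, co-interior at S–G]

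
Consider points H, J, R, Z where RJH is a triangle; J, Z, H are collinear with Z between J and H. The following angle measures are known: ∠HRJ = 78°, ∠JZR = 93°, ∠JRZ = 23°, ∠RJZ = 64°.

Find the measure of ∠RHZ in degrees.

∠RHZ = 38°

1. ∠HJR = 64°  [Z on ray JH]
2. ∠JHR = 38°  [△RJH]
3. ∠RHZ = 38°  [Z on ray HJ]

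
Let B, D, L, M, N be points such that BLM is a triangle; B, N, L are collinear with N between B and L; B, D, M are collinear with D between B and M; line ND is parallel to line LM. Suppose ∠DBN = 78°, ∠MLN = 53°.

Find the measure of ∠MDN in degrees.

∠MDN = 131°

1. ∠LBM = 78°  [N on BL, D on BM]
2. ∠BLM = 53°  [N on ray LB]
3. ∠BML = 49°  [△BLM]
4. ∠BDN = 49°  [ND∥LM, corresponding at D]
5. ∠MDN = 131°  [linear pair at D on BM]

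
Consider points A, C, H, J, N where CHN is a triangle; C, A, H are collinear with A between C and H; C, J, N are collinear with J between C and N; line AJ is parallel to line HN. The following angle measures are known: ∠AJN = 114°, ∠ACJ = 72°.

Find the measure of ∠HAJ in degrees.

1. ∠AJC = 66°  [linear pair at J on CN]
2. ∠CAJ = 42°  [△CAJ]
3. ∠HAJ = 138°  [linear pair at A on CH]

∠HAJ = 138°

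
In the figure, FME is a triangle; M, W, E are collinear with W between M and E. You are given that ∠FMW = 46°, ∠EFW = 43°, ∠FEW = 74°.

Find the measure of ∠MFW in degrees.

∠MFW = 17°

1. ∠EWF = 63°  [△FWE]
2. ∠FWM = 117°  [linear pair at W on ME]
3. ∠MFW = 17°  [△FMW]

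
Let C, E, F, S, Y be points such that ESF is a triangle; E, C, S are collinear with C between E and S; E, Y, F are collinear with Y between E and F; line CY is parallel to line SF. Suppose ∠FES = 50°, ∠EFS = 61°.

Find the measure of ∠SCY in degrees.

1. ∠ESF = 69°  [△ESF]
2. ∠ECY = 69°  [CY∥SF, corresponding at C]
3. ∠SCY = 111°  [linear pair at C on ES]

∠SCY = 111°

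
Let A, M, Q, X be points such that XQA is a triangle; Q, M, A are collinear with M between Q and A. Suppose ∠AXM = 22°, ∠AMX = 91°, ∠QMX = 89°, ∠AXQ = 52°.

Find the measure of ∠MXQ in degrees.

∠MXQ = 30°

1. ∠MAX = 67°  [△XMA]
2. ∠QAX = 67°  [M on ray AQ]
3. ∠AQX = 61°  [△XQA]
4. ∠MQX = 61°  [M on ray QA]
5. ∠MXQ = 30°  [△XQM]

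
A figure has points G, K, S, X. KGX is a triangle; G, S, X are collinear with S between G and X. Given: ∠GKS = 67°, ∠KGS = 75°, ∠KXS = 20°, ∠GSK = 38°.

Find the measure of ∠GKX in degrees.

1. ∠KGX = 75°  [S on ray GX]
2. ∠GXK = 20°  [S on ray XG]
3. ∠GKX = 85°  [△KGX]

∠GKX = 85°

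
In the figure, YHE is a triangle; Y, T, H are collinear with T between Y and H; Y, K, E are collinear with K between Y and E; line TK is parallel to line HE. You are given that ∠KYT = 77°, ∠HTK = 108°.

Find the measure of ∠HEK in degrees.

∠HEK = 31°

1. ∠KTY = 72°  [linear pair at T on YH]
2. ∠TKY = 31°  [△YTK]
3. ∠EKT = 149°  [linear pair at K on YE]
4. ∠HEK = 31°  [TK∥HE, co-interior at E–K]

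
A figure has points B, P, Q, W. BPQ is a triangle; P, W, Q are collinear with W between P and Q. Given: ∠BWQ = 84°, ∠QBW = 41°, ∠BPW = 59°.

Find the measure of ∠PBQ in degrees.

∠PBQ = 66°

1. ∠BQW = 55°  [△BWQ]
2. ∠BPQ = 59°  [W on ray PQ]
3. ∠BQP = 55°  [W on ray QP]
4. ∠PBQ = 66°  [△BPQ]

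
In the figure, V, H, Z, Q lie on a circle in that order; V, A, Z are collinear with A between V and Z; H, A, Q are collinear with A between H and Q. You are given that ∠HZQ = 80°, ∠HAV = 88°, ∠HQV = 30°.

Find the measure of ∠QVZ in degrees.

1. ∠QAZ = 88°  [vertical angles at A]
2. ∠QAV = 92°  [linear pair at A on VZ]
3. ∠QVZ = 58°  [△VAQ]

∠QVZ = 58°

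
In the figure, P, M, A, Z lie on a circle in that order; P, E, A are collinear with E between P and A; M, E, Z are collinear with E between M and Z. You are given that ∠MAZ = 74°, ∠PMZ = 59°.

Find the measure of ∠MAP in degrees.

∠MAP = 15°

1. ∠MPZ = 106°  [cyclic PMAZ, opposite ∠P+∠A]
2. ∠MZP = 15°  [△PMZ]
3. ∠MAP = 15°  [same arc PM]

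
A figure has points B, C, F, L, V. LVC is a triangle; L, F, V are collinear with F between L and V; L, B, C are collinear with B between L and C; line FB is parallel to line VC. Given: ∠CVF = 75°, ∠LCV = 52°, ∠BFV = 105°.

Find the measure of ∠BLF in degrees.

∠BLF = 53°

1. ∠CVL = 75°  [F on ray VL]
2. ∠CLV = 53°  [△LVC]
3. ∠BLF = 53°  [F on LV, B on LC]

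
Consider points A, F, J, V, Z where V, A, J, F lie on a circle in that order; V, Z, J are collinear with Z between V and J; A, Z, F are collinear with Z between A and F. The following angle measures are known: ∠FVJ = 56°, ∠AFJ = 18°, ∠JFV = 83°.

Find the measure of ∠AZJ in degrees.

∠AZJ = 59°

1. ∠FAJ = 56°  [same arc JF]
2. ∠AVJ = 18°  [same arc AJ]
3. ∠JAV = 97°  [cyclic VAJF, opposite ∠A+∠F]
4. ∠AJV = 65°  [△VAJ]
5. ∠AZJ = 59°  [△AZJ]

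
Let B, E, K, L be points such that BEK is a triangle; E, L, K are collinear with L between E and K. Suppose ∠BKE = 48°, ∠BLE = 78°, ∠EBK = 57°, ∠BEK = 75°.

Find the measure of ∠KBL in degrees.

1. ∠BKL = 48°  [L on ray KE]
2. ∠BLK = 102°  [linear pair at L on EK]
3. ∠KBL = 30°  [△BLK]

∠KBL = 30°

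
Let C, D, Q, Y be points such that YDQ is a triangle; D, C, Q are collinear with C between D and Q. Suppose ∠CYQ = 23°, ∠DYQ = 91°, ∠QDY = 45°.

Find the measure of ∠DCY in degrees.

1. ∠DQY = 44°  [△YDQ]
2. ∠CQY = 44°  [C on ray QD]
3. ∠QCY = 113°  [△YCQ]
4. ∠DCY = 67°  [linear pair at C on DQ]

∠DCY = 67°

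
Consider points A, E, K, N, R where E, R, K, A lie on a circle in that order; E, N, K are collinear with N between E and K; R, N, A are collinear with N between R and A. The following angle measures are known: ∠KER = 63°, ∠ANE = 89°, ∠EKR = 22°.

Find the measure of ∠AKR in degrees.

1. ∠KAR = 63°  [same arc RK]
2. ∠KNR = 89°  [vertical angles at N]
3. ∠ARK = 69°  [△RNK]
4. ∠AKR = 48°  [△RKA]

∠AKR = 48°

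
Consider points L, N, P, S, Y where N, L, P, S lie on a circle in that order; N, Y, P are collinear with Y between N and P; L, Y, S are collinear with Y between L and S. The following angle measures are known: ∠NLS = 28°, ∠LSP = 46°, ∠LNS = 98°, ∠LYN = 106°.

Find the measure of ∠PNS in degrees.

1. ∠NPS = 28°  [same arc NS]
2. ∠LSN = 54°  [△NLS]
3. ∠PYS = 106°  [△PYS]
4. ∠NYS = 74°  [linear pair at Y on NP]
5. ∠PNS = 52°  [△NYS]

∠PNS = 52°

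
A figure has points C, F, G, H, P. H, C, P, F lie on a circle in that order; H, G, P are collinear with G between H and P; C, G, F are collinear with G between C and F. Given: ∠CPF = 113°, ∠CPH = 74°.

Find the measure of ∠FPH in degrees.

∠FPH = 39°

1. ∠CHF = 67°  [cyclic HCPF, opposite ∠H+∠P]
2. ∠CFH = 74°  [same arc HC]
3. ∠FCH = 39°  [△HCF]
4. ∠FPH = 39°  [same arc HF]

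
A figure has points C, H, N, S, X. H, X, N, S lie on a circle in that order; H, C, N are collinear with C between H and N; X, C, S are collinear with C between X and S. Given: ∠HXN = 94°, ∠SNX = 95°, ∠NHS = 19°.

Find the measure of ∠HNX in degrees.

∠HNX = 20°

1. ∠NXS = 19°  [same arc NS]
2. ∠NSX = 66°  [△XNS]
3. ∠NHX = 66°  [same arc XN]
4. ∠HNX = 20°  [△HXN]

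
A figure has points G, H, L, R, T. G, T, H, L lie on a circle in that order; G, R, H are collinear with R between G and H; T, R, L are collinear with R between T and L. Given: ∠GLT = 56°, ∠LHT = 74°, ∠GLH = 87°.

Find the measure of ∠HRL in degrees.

1. ∠GHT = 56°  [same arc GT]
2. ∠LGT = 106°  [cyclic GTHL, opposite ∠G+∠H]
3. ∠GTH = 93°  [cyclic GTHL, opposite ∠T+∠L]
4. ∠HGT = 31°  [△GTH]
5. ∠GTL = 18°  [△GTL]
6. ∠HLT = 31°  [same arc TH]
7. ∠GHL = 18°  [same arc GL]
8. ∠HRL = 131°  [△HRL]

∠HRL = 131°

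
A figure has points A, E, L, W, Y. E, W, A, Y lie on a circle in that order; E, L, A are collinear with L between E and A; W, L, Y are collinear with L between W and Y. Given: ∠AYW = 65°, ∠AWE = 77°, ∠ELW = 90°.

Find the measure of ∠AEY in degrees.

∠AEY = 52°

1. ∠AEW = 65°  [same arc WA]
2. ∠EAW = 38°  [△EWA]
3. ∠ALY = 90°  [vertical angles at L]
4. ∠EYW = 38°  [same arc EW]
5. ∠ELY = 90°  [linear pair at L on EA]
6. ∠AEY = 52°  [△ELY]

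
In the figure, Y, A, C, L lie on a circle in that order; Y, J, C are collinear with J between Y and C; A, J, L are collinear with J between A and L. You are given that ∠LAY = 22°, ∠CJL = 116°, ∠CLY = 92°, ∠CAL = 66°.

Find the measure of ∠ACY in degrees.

1. ∠AJY = 116°  [vertical angles at J]
2. ∠CAY = 88°  [cyclic YACL, opposite ∠A+∠L]
3. ∠AYC = 42°  [△YJA]
4. ∠ACY = 50°  [△YAC]

∠ACY = 50°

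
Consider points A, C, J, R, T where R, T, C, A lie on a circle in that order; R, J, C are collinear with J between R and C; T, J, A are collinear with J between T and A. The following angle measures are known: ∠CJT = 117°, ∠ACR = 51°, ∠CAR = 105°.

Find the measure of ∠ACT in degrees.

∠ACT = 90°

1. ∠AJR = 117°  [vertical angles at J]
2. ∠ATR = 51°  [same arc RA]
3. ∠ARC = 24°  [△RCA]
4. ∠RAT = 39°  [△RJA]
5. ∠ART = 90°  [△RTA]
6. ∠ACT = 90°  [cyclic RTCA, opposite ∠R+∠C]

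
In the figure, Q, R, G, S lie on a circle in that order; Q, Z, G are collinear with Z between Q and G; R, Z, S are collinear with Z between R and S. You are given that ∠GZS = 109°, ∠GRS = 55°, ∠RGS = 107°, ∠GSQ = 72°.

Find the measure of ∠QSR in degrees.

1. ∠QZS = 71°  [linear pair at Z on QG]
2. ∠GQS = 55°  [same arc GS]
3. ∠QSR = 54°  [△QZS]

∠QSR = 54°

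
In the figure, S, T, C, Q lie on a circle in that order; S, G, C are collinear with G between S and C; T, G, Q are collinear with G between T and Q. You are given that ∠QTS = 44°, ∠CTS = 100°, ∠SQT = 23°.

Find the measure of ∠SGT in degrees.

∠SGT = 79°

1. ∠SCT = 23°  [same arc ST]
2. ∠CST = 57°  [△STC]
3. ∠SGT = 79°  [△SGT]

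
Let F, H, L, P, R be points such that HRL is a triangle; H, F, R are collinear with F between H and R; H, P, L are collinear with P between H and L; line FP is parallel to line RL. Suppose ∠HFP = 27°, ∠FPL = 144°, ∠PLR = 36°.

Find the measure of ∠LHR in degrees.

∠LHR = 117°

1. ∠HRL = 27°  [FP∥RL, corresponding at F]
2. ∠HLR = 36°  [P on ray LH]
3. ∠LHR = 117°  [△HRL]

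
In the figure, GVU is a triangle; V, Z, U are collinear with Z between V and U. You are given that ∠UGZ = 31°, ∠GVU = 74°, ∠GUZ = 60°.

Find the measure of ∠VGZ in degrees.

1. ∠GZU = 89°  [△GZU]
2. ∠GVZ = 74°  [Z on ray VU]
3. ∠GZV = 91°  [linear pair at Z on VU]
4. ∠VGZ = 15°  [△GVZ]

∠VGZ = 15°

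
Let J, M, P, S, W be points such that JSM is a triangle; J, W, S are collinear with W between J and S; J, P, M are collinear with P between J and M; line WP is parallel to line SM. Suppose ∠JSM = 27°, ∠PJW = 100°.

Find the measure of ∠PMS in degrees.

1. ∠JWP = 27°  [WP∥SM, corresponding at W]
2. ∠JPW = 53°  [△JWP]
3. ∠MPW = 127°  [linear pair at P on JM]
4. ∠PMS = 53°  [WP∥SM, co-interior at M–P]

∠PMS = 53°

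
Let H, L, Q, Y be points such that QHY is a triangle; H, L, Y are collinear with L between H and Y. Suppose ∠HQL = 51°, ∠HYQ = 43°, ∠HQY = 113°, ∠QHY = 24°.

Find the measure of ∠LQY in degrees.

1. ∠LYQ = 43°  [L on ray YH]
2. ∠LHQ = 24°  [L on ray HY]
3. ∠HLQ = 105°  [△QHL]
4. ∠QLY = 75°  [linear pair at L on HY]
5. ∠LQY = 62°  [△QLY]

∠LQY = 62°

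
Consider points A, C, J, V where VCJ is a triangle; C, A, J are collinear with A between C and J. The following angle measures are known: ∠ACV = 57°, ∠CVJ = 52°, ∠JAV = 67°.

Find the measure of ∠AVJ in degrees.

∠AVJ = 42°

1. ∠JCV = 57°  [A on ray CJ]
2. ∠CJV = 71°  [△VCJ]
3. ∠AJV = 71°  [A on ray JC]
4. ∠AVJ = 42°  [△VAJ]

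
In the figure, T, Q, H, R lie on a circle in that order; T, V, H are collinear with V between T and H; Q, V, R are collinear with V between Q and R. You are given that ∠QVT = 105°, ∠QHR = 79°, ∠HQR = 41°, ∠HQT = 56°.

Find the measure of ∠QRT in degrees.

∠QRT = 64°

1. ∠HVR = 105°  [vertical angles at V]
2. ∠HTR = 41°  [same arc HR]
3. ∠RVT = 75°  [linear pair at V on TH]
4. ∠QRT = 64°  [△TVR]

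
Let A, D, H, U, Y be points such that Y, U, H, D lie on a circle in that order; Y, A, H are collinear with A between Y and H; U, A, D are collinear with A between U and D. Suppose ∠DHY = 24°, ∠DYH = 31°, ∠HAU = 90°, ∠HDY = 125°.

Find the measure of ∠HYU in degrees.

∠HYU = 66°

1. ∠DUY = 24°  [same arc YD]
2. ∠UAY = 90°  [linear pair at A on YH]
3. ∠HYU = 66°  [△YAU]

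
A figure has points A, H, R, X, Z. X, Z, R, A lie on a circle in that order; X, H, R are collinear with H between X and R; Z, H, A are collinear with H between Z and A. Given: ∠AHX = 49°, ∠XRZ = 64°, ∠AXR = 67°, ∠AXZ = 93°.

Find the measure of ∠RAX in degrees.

1. ∠XAZ = 64°  [△XHA]
2. ∠AZX = 23°  [△XZA]
3. ∠ARX = 23°  [same arc XA]
4. ∠RAX = 90°  [△XRA]

∠RAX = 90°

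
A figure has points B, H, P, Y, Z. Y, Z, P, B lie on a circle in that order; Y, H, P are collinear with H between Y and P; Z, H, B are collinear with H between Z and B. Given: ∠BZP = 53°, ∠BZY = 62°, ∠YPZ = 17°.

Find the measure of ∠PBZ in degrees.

∠PBZ = 48°

1. ∠BYP = 53°  [same arc PB]
2. ∠BPY = 62°  [same arc YB]
3. ∠YBZ = 17°  [same arc YZ]
4. ∠BHY = 110°  [△YHB]
5. ∠BHP = 70°  [linear pair at H on YP]
6. ∠PBZ = 48°  [△PHB]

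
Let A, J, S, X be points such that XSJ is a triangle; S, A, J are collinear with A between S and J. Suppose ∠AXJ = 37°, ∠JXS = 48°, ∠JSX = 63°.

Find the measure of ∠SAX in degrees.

1. ∠SJX = 69°  [△XSJ]
2. ∠AJX = 69°  [A on ray JS]
3. ∠JAX = 74°  [△XAJ]
4. ∠SAX = 106°  [linear pair at A on SJ]

∠SAX = 106°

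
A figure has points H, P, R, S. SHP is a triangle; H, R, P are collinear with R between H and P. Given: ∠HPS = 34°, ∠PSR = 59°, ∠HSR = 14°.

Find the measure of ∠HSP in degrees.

1. ∠RPS = 34°  [R on ray PH]
2. ∠PRS = 87°  [△SRP]
3. ∠HRS = 93°  [linear pair at R on HP]
4. ∠RHS = 73°  [△SHR]
5. ∠PHS = 73°  [R on ray HP]
6. ∠HSP = 73°  [△SHP]

∠HSP = 73°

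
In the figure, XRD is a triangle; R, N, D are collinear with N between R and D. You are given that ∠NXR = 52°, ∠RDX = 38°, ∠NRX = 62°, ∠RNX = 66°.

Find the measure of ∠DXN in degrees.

1. ∠NDX = 38°  [N on ray DR]
2. ∠DNX = 114°  [linear pair at N on RD]
3. ∠DXN = 28°  [△XND]

∠DXN = 28°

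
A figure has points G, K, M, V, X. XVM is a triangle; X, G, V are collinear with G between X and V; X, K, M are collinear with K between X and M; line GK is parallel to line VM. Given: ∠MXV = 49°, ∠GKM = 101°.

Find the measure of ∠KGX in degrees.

∠KGX = 52°

1. ∠GXK = 49°  [G on XV, K on XM]
2. ∠GKX = 79°  [linear pair at K on XM]
3. ∠KGX = 52°  [△XGK]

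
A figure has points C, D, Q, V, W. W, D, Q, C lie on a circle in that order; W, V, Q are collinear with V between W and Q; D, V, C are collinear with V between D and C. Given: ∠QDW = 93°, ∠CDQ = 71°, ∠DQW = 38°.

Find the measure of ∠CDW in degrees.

1. ∠QCW = 87°  [cyclic WDQC, opposite ∠D+∠C]
2. ∠CWQ = 71°  [same arc QC]
3. ∠CQW = 22°  [△WQC]
4. ∠CDW = 22°  [same arc WC]

∠CDW = 22°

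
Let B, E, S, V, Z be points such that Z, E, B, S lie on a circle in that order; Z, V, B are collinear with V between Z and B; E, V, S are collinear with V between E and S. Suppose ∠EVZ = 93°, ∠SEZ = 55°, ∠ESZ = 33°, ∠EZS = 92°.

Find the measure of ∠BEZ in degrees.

1. ∠BZE = 32°  [△ZVE]
2. ∠EBZ = 33°  [same arc ZE]
3. ∠BEZ = 115°  [△ZEB]

∠BEZ = 115°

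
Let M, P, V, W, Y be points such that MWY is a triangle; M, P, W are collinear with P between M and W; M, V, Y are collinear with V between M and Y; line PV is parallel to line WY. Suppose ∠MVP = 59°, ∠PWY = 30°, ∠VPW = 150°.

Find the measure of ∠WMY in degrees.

∠WMY = 91°

1. ∠MYW = 59°  [PV∥WY, corresponding at V]
2. ∠MWY = 30°  [P on ray WM]
3. ∠WMY = 91°  [△MWY]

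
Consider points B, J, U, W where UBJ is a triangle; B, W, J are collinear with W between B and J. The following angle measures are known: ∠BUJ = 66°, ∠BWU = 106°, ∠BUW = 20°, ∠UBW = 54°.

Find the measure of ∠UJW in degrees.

1. ∠JBU = 54°  [W on ray BJ]
2. ∠BJU = 60°  [△UBJ]
3. ∠UJW = 60°  [W on ray JB]

∠UJW = 60°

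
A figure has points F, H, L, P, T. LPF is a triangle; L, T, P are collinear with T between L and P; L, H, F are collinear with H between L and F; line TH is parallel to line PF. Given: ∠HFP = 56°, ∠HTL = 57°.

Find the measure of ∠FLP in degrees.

∠FLP = 67°

1. ∠LFP = 56°  [H on ray FL]
2. ∠FPL = 57°  [TH∥PF, corresponding at T]
3. ∠FLP = 67°  [△LPF]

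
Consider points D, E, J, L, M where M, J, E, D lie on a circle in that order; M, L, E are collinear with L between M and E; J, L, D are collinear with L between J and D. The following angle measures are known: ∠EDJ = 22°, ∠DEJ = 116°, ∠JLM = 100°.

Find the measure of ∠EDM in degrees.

1. ∠DJE = 42°  [△JED]
2. ∠DLE = 100°  [vertical angles at L]
3. ∠DME = 42°  [same arc ED]
4. ∠DEM = 58°  [△ELD]
5. ∠EDM = 80°  [△MED]

∠EDM = 80°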